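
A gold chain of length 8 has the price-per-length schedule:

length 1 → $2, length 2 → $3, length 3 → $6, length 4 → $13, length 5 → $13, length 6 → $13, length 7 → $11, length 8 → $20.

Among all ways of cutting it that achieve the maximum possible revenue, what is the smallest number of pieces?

2

Let r[k] be the best obtainable value from length k. For each k, try every first piece i and keep the best of price[i] + r[k−i].
r[1] = 2
r[2] = max(2+2, 3+0) = 4
r[3] = max(2+4, 3+2, 6+0) = 6
r[4] = max(2+6, 3+4, 6+2, 13+0) = 13
r[5] = max(2+13, 3+6, 6+4, 13+2, 13+0) = 15
r[6] = max(2+15, 3+13, 6+6, 13+4, 13+2, 13+0) = 17
r[7] = max(2+17, 3+15, 6+13, …, 13+2, 11+0) = 19
r[8] = max(2+19, 3+17, 6+15, …, 11+2, 20+0) = 26
Maximum revenue is $26.
Now minimize piece count subject to staying optimal: for each k, pieces[k] = 1 + min over i with p[i]+r[k−i]=r[k] of pieces[k−i].
pieces[5] = 2
pieces[6] = 3
pieces[7] = 2
pieces[8] = 2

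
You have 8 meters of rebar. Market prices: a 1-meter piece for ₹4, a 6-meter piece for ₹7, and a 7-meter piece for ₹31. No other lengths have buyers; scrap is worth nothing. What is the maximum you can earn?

35

Let r[k] be the best obtainable value from length k. For each k, try every first piece i and keep the best of price[i] + r[k−i].
r[1] = 4
r[2] = 8  (first piece 1, then r[1]=4)
r[3] = 12  (first piece 1, then r[2]=8)
r[4] = 16  (first piece 1, then r[3]=12)
r[5] = 20  (first piece 1, then r[4]=16)
r[6] = 24  (first piece 1, then r[5]=20)
r[7] = 31
r[8] = 35  (first piece 1, then r[7]=31)
One optimal cutting: 7 + 1 → ₹35.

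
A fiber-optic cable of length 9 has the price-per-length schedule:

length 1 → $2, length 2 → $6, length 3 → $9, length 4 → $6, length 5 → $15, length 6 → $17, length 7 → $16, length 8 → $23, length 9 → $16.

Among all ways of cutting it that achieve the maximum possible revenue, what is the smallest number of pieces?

Build r[k] bottom-up: r[k] = max over allowed piece i of (p[i] + r[k−i]).
r[1] = 2
r[2] = max(2+2, 6+0) = 6
r[3] = max(2+6, 6+2, 9+0) = 9
r[4] = max(2+9, 6+6, 9+2, 6+0) = 12
r[5] = max(2+12, 6+9, 9+6, 6+2, 15+0) = 15
r[6] = max(2+15, 6+12, 9+9, 6+6, 15+2, 17+0) = 18
r[7] = max(2+18, 6+15, 9+12, …, 17+2, 16+0) = 21
r[8] = max(2+21, 6+18, 9+15, …, 16+2, 23+0) = 24
r[9] = max(2+24, 6+21, 9+18, …, 23+2, 16+0) = 27
Maximum revenue is $27.
Now minimize piece count subject to staying optimal: for each k, pieces[k] = 1 + min over i with p[i]+r[k−i]=r[k] of pieces[k−i].
pieces[6] = 2
pieces[7] = 2
pieces[8] = 2
pieces[9] = 3

3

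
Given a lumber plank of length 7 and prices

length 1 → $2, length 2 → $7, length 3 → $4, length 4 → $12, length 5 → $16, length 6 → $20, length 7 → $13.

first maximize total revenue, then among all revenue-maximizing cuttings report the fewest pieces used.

2

Let r[k] be the best obtainable value from length k. For each k, try every first piece i and keep the best of price[i] + r[k−i].
r[1] = 2
r[2] = 7
r[3] = 9  (first piece 1, then r[2]=7)
r[4] = 14  (first piece 2, then r[2]=7)
r[5] = 16  (first piece 1, then r[4]=14)
r[6] = 21  (first piece 2, then r[4]=14)
r[7] = 23  (first piece 1, then r[6]=21)
Maximum revenue is $23.
Now minimize piece count subject to staying optimal: for each k, pieces[k] = 1 + min over i with p[i]+r[k−i]=r[k] of pieces[k−i].
pieces[4] = 2
pieces[5] = 1
pieces[6] = 3
pieces[7] = 2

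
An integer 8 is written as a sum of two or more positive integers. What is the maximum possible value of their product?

Define g[k] = max over 1≤i<k of i · max(k−i, g[k−i]); the inner max lets the remainder stay uncut if that's better.
Small cases: g[2]=1.
g[3] = 1·max(2,1) = 1·2 = 2
g[4] = 2·max(2,1) = 2·2 = 4
g[5] = 2·max(3,2) = 2·3 = 6
g[6] = 3·max(3,2) = 3·3 = 9
g[7] = 2·max(5,6) = 2·6 = 12
g[8] = 2·max(6,9) = 2·9 = 18
One optimal split: 3 + 3 + 2; product 3·3·2 = 18.

18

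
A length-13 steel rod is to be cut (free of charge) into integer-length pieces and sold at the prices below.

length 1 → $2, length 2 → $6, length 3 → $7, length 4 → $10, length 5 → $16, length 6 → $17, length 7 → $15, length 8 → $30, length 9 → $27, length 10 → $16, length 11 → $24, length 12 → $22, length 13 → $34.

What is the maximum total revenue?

46

Let v[k] be the best obtainable value from length k. For each k, try every first piece i and keep the best of price[i] + v[k−i].
v[1] = 2
v[2] = 6
v[3] = 8  (first piece 1, then v[2]=6)
v[4] = 12  (first piece 2, then v[2]=6)
v[5] = 16
v[6] = 18  (first piece 1, then v[5]=16)
v[7] = 22  (first piece 2, then v[5]=16)
v[8] = 30
v[9] = 32  (first piece 1, then v[8]=30)
v[10] = 36  (first piece 2, then v[8]=30)
v[11] = 38  (first piece 1, then v[10]=36)
v[12] = 42  (first piece 2, then v[10]=36)
v[13] = 46  (first piece 5, then v[8]=30)
One optimal cutting: 8 + 5 → $30 + $16 = $46.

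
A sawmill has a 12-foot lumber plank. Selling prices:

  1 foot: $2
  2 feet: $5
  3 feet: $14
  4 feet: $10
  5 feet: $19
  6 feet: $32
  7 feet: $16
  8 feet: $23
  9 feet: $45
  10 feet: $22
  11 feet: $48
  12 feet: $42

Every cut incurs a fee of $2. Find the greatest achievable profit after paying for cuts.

62

Let net[k] be the best obtainable value from length k. For each k, try every first piece i and keep the best of price[i] + net[k−i] minus the 2 cut fee when i<k.
net[1] = 2
net[2] = 5
net[3] = 14
net[4] = 14  (first piece 1, then net[3]=14)
net[5] = 19
net[6] = 32
net[7] = 32  (first piece 1, then net[6]=32)
net[8] = 35  (first piece 2, then net[6]=32)
net[9] = 45
net[10] = 45  (first piece 1, then net[9]=45)
net[11] = 49  (first piece 5, then net[6]=32)
net[12] = 62  (first piece 6, then net[6]=32)
One optimal plan: pieces 6 + 6 (1 cut) → $64 − $2 = $62.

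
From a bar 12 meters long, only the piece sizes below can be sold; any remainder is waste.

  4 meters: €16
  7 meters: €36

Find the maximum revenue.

Build f[k] bottom-up: f[k] = max over allowed piece i of (p[i] + f[k−i]).
f[1] = 0
f[2] = 0
f[3] = 0
f[4] = 16
f[5] = 16
f[6] = 16
f[7] = max(16+0, 36+0) = 36
f[8] = max(16+16, 36+0) = 36
f[9] = max(16+16, 36+0) = 36
f[10] = max(16+16, 36+0) = 36
f[11] = max(16+36, 36+16) = 52
f[12] = max(16+36, 36+16) = 52
One optimal cutting: pieces 7 + 4 with 1 meter of scrap → €52.

52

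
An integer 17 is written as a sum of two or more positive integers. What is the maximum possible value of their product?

Let f[k] be the best product for length k (with at least one cut). For each first piece i, the rest contributes max(k−i, f[k−i]).
f[2] = 1*max(1,0) = 1*1 = 1
f[3] = 1*max(2,1) = 1*2 = 2
f[4] = 2*max(2,1) = 2*2 = 4
f[5] = 2*max(3,2) = 2*3 = 6
f[6] = 3*max(3,2) = 3*3 = 9
f[7] = 2*max(5,6) = 2*6 = 12
f[8] = 2*max(6,9) = 2*9 = 18
f[9] = 3*max(6,9) = 3*9 = 27
f[10] = 2*max(8,18) = 2*18 = 36
f[11] = 2*max(9,27) = 2*27 = 54
f[12] = 3*max(9,27) = 3*27 = 81
f[13] = 2*max(11,54) = 2*54 = 108
f[14] = 2*max(12,81) = 2*81 = 162
f[15] = 3*max(12,81) = 3*81 = 243
f[16] = 2*max(14,162) = 2*162 = 324
f[17] = 2*max(15,243) = 2*243 = 486
One optimal split: 3 + 3 + 3 + 3 + 3 + 2; product 3*3*3*3*3*2 = 486.

486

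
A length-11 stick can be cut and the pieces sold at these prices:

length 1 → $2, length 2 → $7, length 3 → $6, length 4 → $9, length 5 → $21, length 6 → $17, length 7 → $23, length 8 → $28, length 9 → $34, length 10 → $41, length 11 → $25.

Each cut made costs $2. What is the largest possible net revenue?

Build r[k] bottom-up: r[k] = max over allowed piece i of (p[i] + r[k−i]) − 2 per cut.
r[1] = 2
r[2] = 7
r[3] = 7  (first piece 1, then r[2]=7)
r[4] = 12  (first piece 2, then r[2]=7)
r[5] = 21
r[6] = 21  (first piece 1, then r[5]=21)
r[7] = 26  (first piece 2, then r[5]=21)
r[8] = 28
r[9] = 34
r[10] = 41
r[11] = 41  (first piece 1, then r[10]=41)
One optimal plan: pieces 10 + 1 (1 cut) → $43 − $2 = $41.

41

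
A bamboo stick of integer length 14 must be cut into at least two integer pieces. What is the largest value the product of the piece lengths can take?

162

Define P[k] = max over 1≤i<k of i · max(k−i, P[k−i]); the inner max lets the remainder stay uncut if that's better.
Small cases: P[2]=1, P[3]=2, P[4]=4, P[5]=6, P[6]=9, P[7]=12, P[8]=18.
P[9] = 3×max(6,9) = 3×9 = 27
P[10] = 2×max(8,18) = 2×18 = 36
P[11] = 2×max(9,27) = 2×27 = 54
P[12] = 3×max(9,27) = 3×27 = 81
P[13] = 2×max(11,54) = 2×54 = 108
P[14] = 2×max(12,81) = 2×81 = 162
One optimal split: 3 + 3 + 3 + 3 + 2; product 3×3×3×3×2 = 162.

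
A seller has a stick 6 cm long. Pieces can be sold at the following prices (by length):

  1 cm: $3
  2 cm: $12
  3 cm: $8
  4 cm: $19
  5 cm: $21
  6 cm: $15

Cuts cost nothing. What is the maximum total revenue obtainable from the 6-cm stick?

Consider every possible first cut. best[k] is the best of p[i]+best[k−i] over all sellable i≤k.
best[1] = 3
best[2] = max(3+3, 12+0) = 12
best[3] = max(3+12, 12+3, 8+0) = 15
best[4] = max(3+15, 12+12, 8+3, 19+0) = 24
best[5] = max(3+24, 12+15, 8+12, 19+3, 21+0) = 27
best[6] = max(3+27, 12+24, 8+15, 19+12, 21+3, 15+0) = 36
One optimal cutting: 2 + 2 + 2 → $12 + $12 + $12 = $36.

36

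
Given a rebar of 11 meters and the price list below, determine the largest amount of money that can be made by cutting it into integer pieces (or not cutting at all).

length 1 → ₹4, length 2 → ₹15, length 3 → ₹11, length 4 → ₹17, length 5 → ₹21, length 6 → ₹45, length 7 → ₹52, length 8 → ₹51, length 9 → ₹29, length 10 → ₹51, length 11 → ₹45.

82

Let v[k] be the best obtainable value from length k. For each k, try every first piece i and keep the best of price[i] + v[k−i].
v[1] = 4
v[2] = max(4+4, 15+0) = 15
v[3] = max(4+15, 15+4, 11+0) = 19
v[4] = max(4+19, 15+15, 11+4, 17+0) = 30
v[5] = max(4+30, 15+19, 11+15, 17+4, 21+0) = 34
v[6] = max(4+34, 15+30, 11+19, 17+15, 21+4, 45+0) = 45
v[7] = max(4+45, 15+34, 11+30, …, 45+4, 52+0) = 52
v[8] = max(4+52, 15+45, 11+34, …, 52+4, 51+0) = 60
v[9] = max(4+60, 15+52, 11+45, …, 51+4, 29+0) = 67
v[10] = max(4+67, 15+60, 11+52, …, 29+4, 51+0) = 75
v[11] = max(4+75, 15+67, 11+60, …, 51+4, 45+0) = 82
One optimal cutting: 7 + 2 + 2 → ₹52 + ₹15 + ₹15 = ₹82.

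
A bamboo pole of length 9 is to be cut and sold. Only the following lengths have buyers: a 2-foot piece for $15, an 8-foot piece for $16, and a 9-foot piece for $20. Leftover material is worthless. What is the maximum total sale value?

60

Let best[k] be the best obtainable value from length k. For each k, try every first piece i and keep the best of price[i] + best[k−i].
best[1] = 0
best[2] = 15
best[3] = 15
best[4] = 30  (first piece 2, then best[2]=15)
best[5] = 30
best[6] = 45  (first piece 2, then best[4]=30)
best[7] = 45
best[8] = max(15+45, 16+0) = 60
best[9] = max(15+45, 16+0, 20+0) = 60
One optimal cutting: pieces 2 + 2 + 2 + 2 with 1 foot of scrap → $60.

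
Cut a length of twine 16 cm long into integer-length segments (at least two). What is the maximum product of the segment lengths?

324

Fill prod[k] for k=2..16: at each k try every first piece i and multiply by the better of (k−i) uncut or prod[k−i].
Small cases: prod[2]=1, prod[3]=2, prod[4]=4, prod[5]=6, prod[6]=9, prod[7]=12, prod[8]=18, prod[9]=27, prod[10]=36.
prod[11] = max(1*36, 2*27, 3*18, …, 9*2, 10*1) = 54
prod[12] = max(1*54, 2*36, 3*27, …, 10*2, 11*1) = 81
prod[13] = max(1*81, 2*54, 3*36, …, 11*2, 12*1) = 108
prod[14] = max(1*108, 2*81, 3*54, …, 12*2, 13*1) = 162
prod[15] = max(1*162, 2*108, 3*81, …, 13*2, 14*1) = 243
prod[16] = max(1*243, 2*162, 3*108, …, 14*2, 15*1) = 324
One optimal split: 3 + 3 + 3 + 3 + 2 + 2; product 3*3*3*3*2*2 = 324.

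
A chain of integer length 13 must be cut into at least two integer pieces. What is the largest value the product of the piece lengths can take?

Fill f[k] for k=2..13: at each k try every first piece i and multiply by the better of (k−i) uncut or f[k−i].
f[2] = 1*max(1,0) = 1*1 = 1
f[3] = max(1*2, 2*1) = 2
f[4] = max(1*3, 2*2, 3*1) = 4
f[5] = max(1*4, 2*3, 3*2, 4*1) = 6
f[6] = max(1*6, 2*4, 3*3, 4*2, 5*1) = 9
f[7] = max(1*9, 2*6, 3*4, 4*3, 5*2, 6*1) = 12
f[8] = max(1*12, 2*9, 3*6, …, 6*2, 7*1) = 18
f[9] = max(1*18, 2*12, 3*9, …, 7*2, 8*1) = 27
f[10] = max(1*27, 2*18, 3*12, …, 8*2, 9*1) = 36
f[11] = max(1*36, 2*27, 3*18, …, 9*2, 10*1) = 54
f[12] = max(1*54, 2*36, 3*27, …, 10*2, 11*1) = 81
f[13] = max(1*81, 2*54, 3*36, …, 11*2, 12*1) = 108
One optimal split: 3 + 3 + 3 + 2 + 2; product 3*3*3*2*2 = 108.

108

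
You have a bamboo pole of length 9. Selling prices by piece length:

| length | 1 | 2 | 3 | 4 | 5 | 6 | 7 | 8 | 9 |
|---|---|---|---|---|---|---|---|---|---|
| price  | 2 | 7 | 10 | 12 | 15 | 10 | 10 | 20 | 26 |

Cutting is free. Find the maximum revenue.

Build R[k] bottom-up: R[k] = max over allowed piece i of (p[i] + R[k−i]).
R[1] = 2
R[2] = max(2+2, 7+0) = 7
R[3] = max(2+7, 7+2, 10+0) = 10
R[4] = max(2+10, 7+7, 10+2, 12+0) = 14
R[5] = max(2+14, 7+10, 10+7, 12+2, 15+0) = 17
R[6] = max(2+17, 7+14, 10+10, 12+7, 15+2, 10+0) = 21
R[7] = max(2+21, 7+17, 10+14, …, 10+2, 10+0) = 24
R[8] = max(2+24, 7+21, 10+17, …, 10+2, 20+0) = 28
R[9] = max(2+28, 7+24, 10+21, …, 20+2, 26+0) = 31
One optimal cutting: 3 + 2 + 2 + 2 → $10 + $7 + $7 + $7 = $31.

31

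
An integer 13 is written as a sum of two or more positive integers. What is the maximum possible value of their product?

108

Define f[k] = max over 1≤i<k of i · max(k−i, f[k−i]); the inner max lets the remainder stay uncut if that's better.
Small cases: f[2]=1, f[3]=2, f[4]=4, f[5]=6, f[6]=9, f[7]=12, f[8]=18.
f[9] = 3*max(6,9) = 3*9 = 27
f[10] = 2*max(8,18) = 2*18 = 36
f[11] = 2*max(9,27) = 2*27 = 54
f[12] = 3*max(9,27) = 3*27 = 81
f[13] = 2*max(11,54) = 2*54 = 108
One optimal split: 3 + 3 + 3 + 2 + 2; product 3*3*3*2*2 = 108.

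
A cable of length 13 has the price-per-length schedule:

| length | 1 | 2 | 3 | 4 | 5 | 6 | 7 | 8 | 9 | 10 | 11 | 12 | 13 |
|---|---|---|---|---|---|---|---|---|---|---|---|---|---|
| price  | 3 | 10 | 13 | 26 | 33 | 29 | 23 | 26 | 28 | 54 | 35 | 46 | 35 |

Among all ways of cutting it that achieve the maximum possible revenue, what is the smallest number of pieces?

Consider every possible first cut. r[k] is the best of p[i]+r[k−i] over all sellable i≤k.
r[1] = 3
r[2] = 10
r[3] = 13  (first piece 1, then r[2]=10)
r[4] = 26
r[5] = 33
r[6] = 36  (first piece 1, then r[5]=33)
r[7] = 43  (first piece 2, then r[5]=33)
r[8] = 52  (first piece 4, then r[4]=26)
r[9] = 59  (first piece 4, then r[5]=33)
r[10] = 66  (first piece 5, then r[5]=33)
r[11] = 69  (first piece 1, then r[10]=66)
r[12] = 78  (first piece 4, then r[8]=52)
r[13] = 85  (first piece 4, then r[9]=59)
Maximum revenue is $85.
Now minimize piece count subject to staying optimal: for each k, pieces[k] = 1 + min over i with p[i]+r[k−i]=r[k] of pieces[k−i].
pieces[10] = 2
pieces[11] = 3
pieces[12] = 3
pieces[13] = 3

3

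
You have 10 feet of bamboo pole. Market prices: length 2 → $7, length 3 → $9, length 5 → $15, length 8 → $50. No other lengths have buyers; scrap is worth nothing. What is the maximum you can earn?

57

Let r[k] be the best obtainable value from length k. For each k, try every first piece i and keep the best of price[i] + r[k−i].
r[1] = 0
r[2] = 7
r[3] = max(7+0, 9+0) = 9
r[4] = max(7+7, 9+0) = 14
r[5] = max(7+9, 9+7, 15+0) = 16
r[6] = max(7+14, 9+9, 15+0) = 21
r[7] = max(7+16, 9+14, 15+7) = 23
r[8] = max(7+21, 9+16, 15+9, 50+0) = 50
r[9] = max(7+23, 9+21, 15+14, 50+0) = 50
r[10] = max(7+50, 9+23, 15+16, 50+7) = 57
One optimal cutting: 8 + 2 → $57.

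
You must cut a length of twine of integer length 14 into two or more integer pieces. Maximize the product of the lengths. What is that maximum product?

162

Let g[k] be the best product for length k (with at least one cut). For each first piece i, the rest contributes max(k−i, g[k−i]).
g[2] = 1*max(1,0) = 1*1 = 1
g[3] = 1*max(2,1) = 1*2 = 2
g[4] = 2*max(2,1) = 2*2 = 4
g[5] = 2*max(3,2) = 2*3 = 6
g[6] = 3*max(3,2) = 3*3 = 9
g[7] = 2*max(5,6) = 2*6 = 12
g[8] = 2*max(6,9) = 2*9 = 18
g[9] = 3*max(6,9) = 3*9 = 27
g[10] = 2*max(8,18) = 2*18 = 36
g[11] = 2*max(9,27) = 2*27 = 54
g[12] = 3*max(9,27) = 3*27 = 81
g[13] = 2*max(11,54) = 2*54 = 108
g[14] = 2*max(12,81) = 2*81 = 162
One optimal split: 3 + 3 + 3 + 3 + 2; product 3*3*3*3*2 = 162.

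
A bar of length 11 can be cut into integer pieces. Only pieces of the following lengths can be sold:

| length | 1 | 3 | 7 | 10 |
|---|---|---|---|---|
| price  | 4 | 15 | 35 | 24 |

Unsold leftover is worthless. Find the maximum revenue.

Let f[k] be the best obtainable value from length k. For each k, try every first piece i and keep the best of price[i] + f[k−i].
f[1] = 4
f[2] = 8  (first piece 1, then f[1]=4)
f[3] = 15
f[4] = 19  (first piece 1, then f[3]=15)
f[5] = 23  (first piece 1, then f[4]=19)
f[6] = 30  (first piece 3, then f[3]=15)
f[7] = 35
f[8] = 39  (first piece 1, then f[7]=35)
f[9] = 45  (first piece 3, then f[6]=30)
f[10] = 50  (first piece 3, then f[7]=35)
f[11] = 54  (first piece 1, then f[10]=50)
One optimal cutting: 7 + 3 + 1 → €54.

54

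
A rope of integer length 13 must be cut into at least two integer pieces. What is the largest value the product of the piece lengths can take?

Fill P[k] for k=2..13: at each k try every first piece i and multiply by the better of (k−i) uncut or P[k−i].
Small cases: P[2]=1, P[3]=2, P[4]=4, P[5]=6, P[6]=9, P[7]=12, P[8]=18.
P[9] = 3×max(6,9) = 3×9 = 27
P[10] = 2×max(8,18) = 2×18 = 36
P[11] = 2×max(9,27) = 2×27 = 54
P[12] = 3×max(9,27) = 3×27 = 81
P[13] = 2×max(11,54) = 2×54 = 108
One optimal split: 3 + 3 + 3 + 2 + 2; product 3×3×3×2×2 = 108.

108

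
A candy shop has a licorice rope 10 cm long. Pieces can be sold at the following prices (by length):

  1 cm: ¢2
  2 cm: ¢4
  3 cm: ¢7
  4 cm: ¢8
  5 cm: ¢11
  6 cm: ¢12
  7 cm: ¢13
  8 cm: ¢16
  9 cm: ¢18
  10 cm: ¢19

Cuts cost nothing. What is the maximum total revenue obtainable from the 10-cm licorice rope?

23

Let best[k] be the best obtainable value from length k. For each k, try every first piece i and keep the best of price[i] + best[k−i].
best[1] = 2
best[2] = max(2+2, 4+0) = 4
best[3] = max(2+4, 4+2, 7+0) = 7
best[4] = max(2+7, 4+4, 7+2, 8+0) = 9
best[5] = max(2+9, 4+7, 7+4, 8+2, 11+0) = 11
best[6] = max(2+11, 4+9, 7+7, 8+4, 11+2, 12+0) = 14
best[7] = max(2+14, 4+11, 7+9, …, 12+2, 13+0) = 16
best[8] = max(2+16, 4+14, 7+11, …, 13+2, 16+0) = 18
best[9] = max(2+18, 4+16, 7+14, …, 16+2, 18+0) = 21
best[10] = max(2+21, 4+18, 7+16, …, 18+2, 19+0) = 23
One optimal cutting: 3 + 3 + 3 + 1 → ¢7 + ¢7 + ¢7 + ¢2 = ¢23.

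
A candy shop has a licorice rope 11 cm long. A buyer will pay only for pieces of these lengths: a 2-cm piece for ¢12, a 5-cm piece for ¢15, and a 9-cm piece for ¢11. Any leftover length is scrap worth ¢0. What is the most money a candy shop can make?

60

Build r[k] bottom-up: r[k] = max over allowed piece i of (p[i] + r[k−i]).
r[1] = 0
r[2] = 12
r[3] = 12
r[4] = 24  (first piece 2, then r[2]=12)
r[5] = 24
r[6] = 36  (first piece 2, then r[4]=24)
r[7] = 36
r[8] = 48  (first piece 2, then r[6]=36)
r[9] = 48
r[10] = 60  (first piece 2, then r[8]=48)
r[11] = 60
One optimal cutting: pieces 2 + 2 + 2 + 2 + 2 with 1 cm of scrap → ¢60.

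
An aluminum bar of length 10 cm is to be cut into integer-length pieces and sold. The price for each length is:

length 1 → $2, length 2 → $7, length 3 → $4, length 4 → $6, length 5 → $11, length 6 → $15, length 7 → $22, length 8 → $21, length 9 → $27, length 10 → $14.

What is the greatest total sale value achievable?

35

Build best[k] bottom-up: best[k] = max over allowed piece i of (p[i] + best[k−i]).
best[1] = 2
best[2] = max(2+2, 7+0) = 7
best[3] = max(2+7, 7+2, 4+0) = 9
best[4] = max(2+9, 7+7, 4+2, 6+0) = 14
best[5] = max(2+14, 7+9, 4+7, 6+2, 11+0) = 16
best[6] = max(2+16, 7+14, 4+9, 6+7, 11+2, 15+0) = 21
best[7] = max(2+21, 7+16, 4+14, …, 15+2, 22+0) = 23
best[8] = max(2+23, 7+21, 4+16, …, 22+2, 21+0) = 28
best[9] = max(2+28, 7+23, 4+21, …, 21+2, 27+0) = 30
best[10] = max(2+30, 7+28, 4+23, …, 27+2, 14+0) = 35
One optimal cutting: 2 + 2 + 2 + 2 + 2 → $7 + $7 + $7 + $7 + $7 = $35.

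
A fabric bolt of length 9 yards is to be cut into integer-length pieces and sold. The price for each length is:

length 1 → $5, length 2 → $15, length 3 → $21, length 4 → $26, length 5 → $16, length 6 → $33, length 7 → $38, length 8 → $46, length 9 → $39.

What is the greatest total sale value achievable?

Build R[k] bottom-up: R[k] = max over allowed piece i of (p[i] + R[k−i]).
R[1] = 5
R[2] = max(5+5, 15+0) = 15
R[3] = max(5+15, 15+5, 21+0) = 21
R[4] = max(5+21, 15+15, 21+5, 26+0) = 30
R[5] = max(5+30, 15+21, 21+15, 26+5, 16+0) = 36
R[6] = max(5+36, 15+30, 21+21, 26+15, 16+5, 33+0) = 45
R[7] = max(5+45, 15+36, 21+30, …, 33+5, 38+0) = 51
R[8] = max(5+51, 15+45, 21+36, …, 38+5, 46+0) = 60
R[9] = max(5+60, 15+51, 21+45, …, 46+5, 39+0) = 66
One optimal cutting: 3 + 2 + 2 + 2 → $21 + $15 + $15 + $15 = $66.

66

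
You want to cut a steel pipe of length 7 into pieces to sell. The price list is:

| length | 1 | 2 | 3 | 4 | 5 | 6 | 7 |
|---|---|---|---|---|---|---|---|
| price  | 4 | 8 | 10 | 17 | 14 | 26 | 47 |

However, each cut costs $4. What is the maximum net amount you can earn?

Build v[k] bottom-up: v[k] = max over allowed piece i of (p[i] + v[k−i]) − 4 per cut.
v[1] = 4
v[2] = 8
v[3] = 10
v[4] = 17
v[5] = 17  (first piece 1, then v[4]=17)
v[6] = 26
v[7] = 47
Best is to make no cuts and sell whole for $47.

47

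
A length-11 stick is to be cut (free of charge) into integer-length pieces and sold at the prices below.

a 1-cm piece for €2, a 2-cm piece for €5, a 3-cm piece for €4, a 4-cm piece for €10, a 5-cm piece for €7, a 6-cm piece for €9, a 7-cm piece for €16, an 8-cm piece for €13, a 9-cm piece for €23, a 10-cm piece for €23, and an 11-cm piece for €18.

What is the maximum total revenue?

Let R[k] be the best obtainable value from length k. For each k, try every first piece i and keep the best of price[i] + R[k−i].
R[1] = 2
R[2] = max(2+2, 5+0) = 5
R[3] = max(2+5, 5+2, 4+0) = 7
R[4] = max(2+7, 5+5, 4+2, 10+0) = 10
R[5] = max(2+10, 5+7, 4+5, 10+2, 7+0) = 12
R[6] = max(2+12, 5+10, 4+7, 10+5, 7+2, 9+0) = 15
R[7] = max(2+15, 5+12, 4+10, …, 9+2, 16+0) = 17
R[8] = max(2+17, 5+15, 4+12, …, 16+2, 13+0) = 20
R[9] = max(2+20, 5+17, 4+15, …, 13+2, 23+0) = 23
R[10] = max(2+23, 5+20, 4+17, …, 23+2, 23+0) = 25
R[11] = max(2+25, 5+23, 4+20, …, 23+2, 18+0) = 28
One optimal cutting: 9 + 2 → €23 + €5 = €28.

28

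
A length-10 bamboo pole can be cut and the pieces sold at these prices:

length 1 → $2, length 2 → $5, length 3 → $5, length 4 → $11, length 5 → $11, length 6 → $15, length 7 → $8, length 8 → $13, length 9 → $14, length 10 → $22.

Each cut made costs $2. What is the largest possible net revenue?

Let v[k] be the best obtainable value from length k. For each k, try every first piece i and keep the best of price[i] + v[k−i] minus the 2 cut fee when i<k.
v[1] = 2
v[2] = max(2+2-2, 5+0) = 5
v[3] = max(2+5-2, 5+2-2, 5+0) = 5
v[4] = max(2+5-2, 5+5-2, 5+2-2, 11+0) = 11
v[5] = max(2+11-2, 5+5-2, 5+5-2, 11+2-2, 11+0) = 11
v[6] = max(2+11-2, 5+11-2, 5+5-2, 11+5-2, 11+2-2, 15+0) = 15
v[7] = max(2+15-2, 5+11-2, 5+11-2, …, 15+2-2, 8+0) = 15
v[8] = max(2+15-2, 5+15-2, 5+11-2, …, 8+2-2, 13+0) = 20
v[9] = max(2+20-2, 5+15-2, 5+15-2, …, 13+2-2, 14+0) = 20
v[10] = max(2+20-2, 5+20-2, 5+15-2, …, 14+2-2, 22+0) = 24
One optimal plan: pieces 6 + 4 (1 cut) → $26 − $2 = $24.

24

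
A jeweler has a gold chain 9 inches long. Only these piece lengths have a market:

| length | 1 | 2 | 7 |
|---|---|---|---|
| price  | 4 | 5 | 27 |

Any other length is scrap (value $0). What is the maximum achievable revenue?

36

Let best[k] be the best obtainable value from length k. For each k, try every first piece i and keep the best of price[i] + best[k−i].
best[1] = 4
best[2] = max(4+4, 5+0) = 8
best[3] = max(4+8, 5+4) = 12
best[4] = max(4+12, 5+8) = 16
best[5] = max(4+16, 5+12) = 20
best[6] = max(4+20, 5+16) = 24
best[7] = max(4+24, 5+20, 27+0) = 28
best[8] = max(4+28, 5+24, 27+4) = 32
best[9] = max(4+32, 5+28, 27+8) = 36
One optimal cutting: 1 + 1 + 1 + 1 + 1 + 1 + 1 + 1 + 1 → $36.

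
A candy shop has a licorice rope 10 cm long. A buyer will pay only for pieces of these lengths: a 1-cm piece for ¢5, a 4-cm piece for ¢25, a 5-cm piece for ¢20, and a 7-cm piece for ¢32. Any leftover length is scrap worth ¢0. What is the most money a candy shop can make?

60

Let best[k] be the best obtainable value from length k. For each k, try every first piece i and keep the best of price[i] + best[k−i].
best[1] = 5
best[2] = 10  (first piece 1, then best[1]=5)
best[3] = 15  (first piece 1, then best[2]=10)
best[4] = max(5+15, 25+0) = 25
best[5] = max(5+25, 25+5, 20+0) = 30
best[6] = max(5+30, 25+10, 20+5) = 35
best[7] = max(5+35, 25+15, 20+10, 32+0) = 40
best[8] = max(5+40, 25+25, 20+15, 32+5) = 50
best[9] = max(5+50, 25+30, 20+25, 32+10) = 55
best[10] = max(5+55, 25+35, 20+30, 32+15) = 60
One optimal cutting: 4 + 4 + 1 + 1 → ¢60.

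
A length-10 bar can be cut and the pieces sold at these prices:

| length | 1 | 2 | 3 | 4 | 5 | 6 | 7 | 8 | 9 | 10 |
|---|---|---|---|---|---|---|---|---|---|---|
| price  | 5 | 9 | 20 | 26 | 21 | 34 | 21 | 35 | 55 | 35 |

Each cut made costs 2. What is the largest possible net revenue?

Build v[k] bottom-up: v[k] = max over allowed piece i of (p[i] + v[k−i]) − 2 per cut.
v[1] = 5
v[2] = 9
v[3] = 20
v[4] = 26
v[5] = 29  (first piece 1, then v[4]=26)
v[6] = 38  (first piece 3, then v[3]=20)
v[7] = 44  (first piece 3, then v[4]=26)
v[8] = 50  (first piece 4, then v[4]=26)
v[9] = 56  (first piece 3, then v[6]=38)
v[10] = 62  (first piece 3, then v[7]=44)
One optimal plan: pieces 4 + 3 + 3 (2 cuts) → 66 − 4 = 62.

62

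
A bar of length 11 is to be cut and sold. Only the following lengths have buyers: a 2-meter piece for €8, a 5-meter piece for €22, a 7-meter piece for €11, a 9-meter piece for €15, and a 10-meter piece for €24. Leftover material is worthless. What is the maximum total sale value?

46

Consider every possible first cut. f[k] is the best of p[i]+f[k−i] over all sellable i≤k.
f[1] = 0
f[2] = 8
f[3] = 8
f[4] = 16  (first piece 2, then f[2]=8)
f[5] = max(8+8, 22+0) = 22
f[6] = max(8+16, 22+0) = 24
f[7] = max(8+22, 22+8, 11+0) = 30
f[8] = max(8+24, 22+8, 11+0) = 32
f[9] = max(8+30, 22+16, 11+8, 15+0) = 38
f[10] = max(8+32, 22+22, 11+8, 15+0, 24+0) = 44
f[11] = max(8+38, 22+24, 11+16, 15+8, 24+0) = 46
One optimal cutting: 5 + 2 + 2 + 2 → €46.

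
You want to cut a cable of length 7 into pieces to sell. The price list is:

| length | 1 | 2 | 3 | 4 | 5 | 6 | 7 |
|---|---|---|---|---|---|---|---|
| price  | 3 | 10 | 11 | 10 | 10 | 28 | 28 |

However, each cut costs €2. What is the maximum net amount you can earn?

29

Build net[k] bottom-up: net[k] = max over allowed piece i of (p[i] + net[k−i]) − 2 per cut.
net[1] = 3
net[2] = max(3+3-2, 10+0) = 10
net[3] = max(3+10-2, 10+3-2, 11+0) = 11
net[4] = max(3+11-2, 10+10-2, 11+3-2, 10+0) = 18
net[5] = max(3+18-2, 10+11-2, 11+10-2, 10+3-2, 10+0) = 19
net[6] = max(3+19-2, 10+18-2, 11+11-2, 10+10-2, 10+3-2, 28+0) = 28
net[7] = max(3+28-2, 10+19-2, 11+18-2, …, 28+3-2, 28+0) = 29
One optimal plan: pieces 6 + 1 (1 cut) → €31 − €2 = €29.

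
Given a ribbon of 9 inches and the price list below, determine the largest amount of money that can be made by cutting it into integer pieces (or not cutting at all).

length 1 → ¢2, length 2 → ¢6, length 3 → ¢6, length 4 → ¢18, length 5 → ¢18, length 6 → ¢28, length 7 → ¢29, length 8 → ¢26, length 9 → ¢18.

38

Build best[k] bottom-up: best[k] = max over allowed piece i of (p[i] + best[k−i]).
best[1] = 2
best[2] = max(2+2, 6+0) = 6
best[3] = max(2+6, 6+2, 6+0) = 8
best[4] = max(2+8, 6+6, 6+2, 18+0) = 18
best[5] = max(2+18, 6+8, 6+6, 18+2, 18+0) = 20
best[6] = max(2+20, 6+18, 6+8, 18+6, 18+2, 28+0) = 28
best[7] = max(2+28, 6+20, 6+18, …, 28+2, 29+0) = 30
best[8] = max(2+30, 6+28, 6+20, …, 29+2, 26+0) = 36
best[9] = max(2+36, 6+30, 6+28, …, 26+2, 18+0) = 38
One optimal cutting: 4 + 4 + 1 → ¢18 + ¢18 + ¢2 = ¢38.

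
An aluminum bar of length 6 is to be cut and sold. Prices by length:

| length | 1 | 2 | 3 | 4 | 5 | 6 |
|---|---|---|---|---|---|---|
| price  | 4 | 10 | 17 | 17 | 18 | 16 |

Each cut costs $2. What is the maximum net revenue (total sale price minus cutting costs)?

Consider every possible first cut. r[k] is the best of p[i]+r[k−i] over all sellable i≤k, charging 2 whenever i<k.
r[1] = 4
r[2] = 10
r[3] = 17
r[4] = 19  (first piece 1, then r[3]=17)
r[5] = 25  (first piece 2, then r[3]=17)
r[6] = 32  (first piece 3, then r[3]=17)
One optimal plan: pieces 3 + 3 (1 cut) → $34 − $2 = $32.

32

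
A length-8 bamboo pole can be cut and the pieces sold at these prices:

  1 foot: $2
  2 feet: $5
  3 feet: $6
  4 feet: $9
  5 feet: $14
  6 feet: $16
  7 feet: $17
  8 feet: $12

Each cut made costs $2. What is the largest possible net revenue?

Let net[k] be the best obtainable value from length k. For each k, try every first piece i and keep the best of price[i] + net[k−i] minus the 2 cut fee when i<k.
net[1] = 2
net[2] = max(2+2-2, 5+0) = 5
net[3] = max(2+5-2, 5+2-2, 6+0) = 6
net[4] = max(2+6-2, 5+5-2, 6+2-2, 9+0) = 9
net[5] = max(2+9-2, 5+6-2, 6+5-2, 9+2-2, 14+0) = 14
net[6] = max(2+14-2, 5+9-2, 6+6-2, 9+5-2, 14+2-2, 16+0) = 16
net[7] = max(2+16-2, 5+14-2, 6+9-2, …, 16+2-2, 17+0) = 17
net[8] = max(2+17-2, 5+16-2, 6+14-2, …, 17+2-2, 12+0) = 19
One optimal plan: pieces 6 + 2 (1 cut) → $21 − $2 = $19.

19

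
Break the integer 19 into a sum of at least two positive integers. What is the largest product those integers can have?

972

Let f[k] be the best product for length k (with at least one cut). For each first piece i, the rest contributes max(k−i, f[k−i]).
f[2] = 1·max(1,0) = 1·1 = 1
f[3] = 1·max(2,1) = 1·2 = 2
f[4] = 2·max(2,1) = 2·2 = 4
f[5] = 2·max(3,2) = 2·3 = 6
f[6] = 3·max(3,2) = 3·3 = 9
f[7] = 2·max(5,6) = 2·6 = 12
f[8] = 2·max(6,9) = 2·9 = 18
f[9] = 3·max(6,9) = 3·9 = 27
f[10] = 2·max(8,18) = 2·18 = 36
f[11] = 2·max(9,27) = 2·27 = 54
f[12] = 3·max(9,27) = 3·27 = 81
f[13] = 2·max(11,54) = 2·54 = 108
f[14] = 2·max(12,81) = 2·81 = 162
f[15] = 3·max(12,81) = 3·81 = 243
f[16] = 2·max(14,162) = 2·162 = 324
f[17] = 2·max(15,243) = 2·243 = 486
f[18] = 3·max(15,243) = 3·243 = 729
f[19] = 2·max(17,486) = 2·486 = 972
One optimal split: 3 + 3 + 3 + 3 + 3 + 2 + 2; product 3·3·3·3·3·2·2 = 972.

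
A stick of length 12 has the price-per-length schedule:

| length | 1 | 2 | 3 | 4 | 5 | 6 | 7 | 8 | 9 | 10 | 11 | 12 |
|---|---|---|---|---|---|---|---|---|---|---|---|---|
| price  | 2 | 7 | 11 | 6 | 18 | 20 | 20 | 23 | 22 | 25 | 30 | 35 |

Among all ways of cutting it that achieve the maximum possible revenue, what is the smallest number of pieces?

Let r[k] be the best obtainable value from length k. For each k, try every first piece i and keep the best of price[i] + r[k−i].
r[1] = 2
r[2] = max(2+2, 7+0) = 7
r[3] = max(2+7, 7+2, 11+0) = 11
r[4] = max(2+11, 7+7, 11+2, 6+0) = 14
r[5] = max(2+14, 7+11, 11+7, 6+2, 18+0) = 18
r[6] = max(2+18, 7+14, 11+11, 6+7, 18+2, 20+0) = 22
r[7] = max(2+22, 7+18, 11+14, …, 20+2, 20+0) = 25
r[8] = max(2+25, 7+22, 11+18, …, 20+2, 23+0) = 29
r[9] = max(2+29, 7+25, 11+22, …, 23+2, 22+0) = 33
r[10] = max(2+33, 7+29, 11+25, …, 22+2, 25+0) = 36
r[11] = max(2+36, 7+33, 11+29, …, 25+2, 30+0) = 40
r[12] = max(2+40, 7+36, 11+33, …, 30+2, 35+0) = 44
Maximum revenue is $44.
Now minimize piece count subject to staying optimal: for each k, pieces[k] = 1 + min over i with p[i]+r[k−i]=r[k] of pieces[k−i].
pieces[9] = 3
pieces[10] = 2
pieces[11] = 3
pieces[12] = 4

4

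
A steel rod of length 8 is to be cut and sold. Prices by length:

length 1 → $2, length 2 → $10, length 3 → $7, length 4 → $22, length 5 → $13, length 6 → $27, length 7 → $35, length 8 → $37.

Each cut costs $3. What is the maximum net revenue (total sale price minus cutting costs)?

41

Consider every possible first cut. r[k] is the best of p[i]+r[k−i] over all sellable i≤k, charging 3 whenever i<k.
r[1] = 2
r[2] = max(2+2-3, 10+0) = 10
r[3] = max(2+10-3, 10+2-3, 7+0) = 9
r[4] = max(2+9-3, 10+10-3, 7+2-3, 22+0) = 22
r[5] = max(2+22-3, 10+9-3, 7+10-3, 22+2-3, 13+0) = 21
r[6] = max(2+21-3, 10+22-3, 7+9-3, 22+10-3, 13+2-3, 27+0) = 29
r[7] = max(2+29-3, 10+21-3, 7+22-3, …, 27+2-3, 35+0) = 35
r[8] = max(2+35-3, 10+29-3, 7+21-3, …, 35+2-3, 37+0) = 41
One optimal plan: pieces 4 + 4 (1 cut) → $44 − $3 = $41.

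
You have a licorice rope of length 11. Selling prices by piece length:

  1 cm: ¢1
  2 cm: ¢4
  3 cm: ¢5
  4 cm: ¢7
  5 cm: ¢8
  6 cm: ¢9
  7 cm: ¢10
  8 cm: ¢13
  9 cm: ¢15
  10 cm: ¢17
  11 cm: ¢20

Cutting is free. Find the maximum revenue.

Let v[k] be the best obtainable value from length k. For each k, try every first piece i and keep the best of price[i] + v[k−i].
v[1] = 1
v[2] = 4
v[3] = 5  (first piece 1, then v[2]=4)
v[4] = 8  (first piece 2, then v[2]=4)
v[5] = 9  (first piece 1, then v[4]=8)
v[6] = 12  (first piece 2, then v[4]=8)
v[7] = 13  (first piece 1, then v[6]=12)
v[8] = 16  (first piece 2, then v[6]=12)
v[9] = 17  (first piece 1, then v[8]=16)
v[10] = 20  (first piece 2, then v[8]=16)
v[11] = 21  (first piece 1, then v[10]=20)
One optimal cutting: 2 + 2 + 2 + 2 + 2 + 1 → ¢4 + ¢4 + ¢4 + ¢4 + ¢4 + ¢1 = ¢21.

21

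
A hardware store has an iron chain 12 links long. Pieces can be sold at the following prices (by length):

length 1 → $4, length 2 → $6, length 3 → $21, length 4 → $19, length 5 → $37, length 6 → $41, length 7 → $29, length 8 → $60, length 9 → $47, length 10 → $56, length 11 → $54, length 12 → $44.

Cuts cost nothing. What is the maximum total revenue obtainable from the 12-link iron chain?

85

Build R[k] bottom-up: R[k] = max over allowed piece i of (p[i] + R[k−i]).
R[1] = 4
R[2] = max(4+4, 6+0) = 8
R[3] = max(4+8, 6+4, 21+0) = 21
R[4] = max(4+21, 6+8, 21+4, 19+0) = 25
R[5] = max(4+25, 6+21, 21+8, 19+4, 37+0) = 37
R[6] = max(4+37, 6+25, 21+21, 19+8, 37+4, 41+0) = 42
R[7] = max(4+42, 6+37, 21+25, …, 41+4, 29+0) = 46
R[8] = max(4+46, 6+42, 21+37, …, 29+4, 60+0) = 60
R[9] = max(4+60, 6+46, 21+42, …, 60+4, 47+0) = 64
R[10] = max(4+64, 6+60, 21+46, …, 47+4, 56+0) = 74
R[11] = max(4+74, 6+64, 21+60, …, 56+4, 54+0) = 81
R[12] = max(4+81, 6+74, 21+64, …, 54+4, 44+0) = 85
One optimal cutting: 8 + 3 + 1 → $60 + $21 + $4 = $85.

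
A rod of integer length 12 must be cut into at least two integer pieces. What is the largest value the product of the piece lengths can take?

Define prod[k] = max over 1≤i<k of i · max(k−i, prod[k−i]); the inner max lets the remainder stay uncut if that's better.
Small cases: prod[2]=1, prod[3]=2, prod[4]=4.
prod[5] = 2×max(3,2) = 2×3 = 6
prod[6] = 3×max(3,2) = 3×3 = 9
prod[7] = 2×max(5,6) = 2×6 = 12
prod[8] = 2×max(6,9) = 2×9 = 18
prod[9] = 3×max(6,9) = 3×9 = 27
prod[10] = 2×max(8,18) = 2×18 = 36
prod[11] = 2×max(9,27) = 2×27 = 54
prod[12] = 3×max(9,27) = 3×27 = 81
One optimal split: 3 + 3 + 3 + 3; product 3×3×3×3 = 81.

81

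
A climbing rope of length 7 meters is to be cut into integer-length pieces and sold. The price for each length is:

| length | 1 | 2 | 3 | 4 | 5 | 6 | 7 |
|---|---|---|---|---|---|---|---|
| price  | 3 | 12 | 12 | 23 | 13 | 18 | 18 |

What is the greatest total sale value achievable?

39

Let R[k] be the best obtainable value from length k. For each k, try every first piece i and keep the best of price[i] + R[k−i].
R[1] = 3
R[2] = 12
R[3] = 15  (first piece 1, then R[2]=12)
R[4] = 24  (first piece 2, then R[2]=12)
R[5] = 27  (first piece 1, then R[4]=24)
R[6] = 36  (first piece 2, then R[4]=24)
R[7] = 39  (first piece 1, then R[6]=36)
One optimal cutting: 2 + 2 + 2 + 1 → €12 + €12 + €12 + €3 = €39.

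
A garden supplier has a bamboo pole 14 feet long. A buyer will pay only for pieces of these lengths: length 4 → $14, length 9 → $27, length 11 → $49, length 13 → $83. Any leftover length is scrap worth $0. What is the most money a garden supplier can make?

83

Consider every possible first cut. f[k] is the best of p[i]+f[k−i] over all sellable i≤k.
f[1] = 0
f[2] = 0
f[3] = 0
f[4] = 14
f[5] = 14
f[6] = 14
f[7] = 14
f[8] = 28  (first piece 4, then f[4]=14)
f[9] = 28
f[10] = 28
f[11] = 49
f[12] = 49
f[13] = 83
f[14] = 83
One optimal cutting: pieces 13 with 1 foot of scrap → $83.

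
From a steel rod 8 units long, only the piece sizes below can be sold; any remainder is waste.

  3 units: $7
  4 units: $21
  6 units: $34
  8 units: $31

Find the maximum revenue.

42

Build r[k] bottom-up: r[k] = max over allowed piece i of (p[i] + r[k−i]).
r[1] = 0
r[2] = 0
r[3] = 7
r[4] = max(7+0, 21+0) = 21
r[5] = max(7+0, 21+0) = 21
r[6] = max(7+7, 21+0, 34+0) = 34
r[7] = max(7+21, 21+7, 34+0) = 34
r[8] = max(7+21, 21+21, 34+0, 31+0) = 42
One optimal cutting: 4 + 4 → $42.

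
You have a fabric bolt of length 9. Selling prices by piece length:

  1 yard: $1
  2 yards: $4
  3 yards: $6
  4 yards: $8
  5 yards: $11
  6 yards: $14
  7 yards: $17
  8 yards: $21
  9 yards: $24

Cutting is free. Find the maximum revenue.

Build best[k] bottom-up: best[k] = max over allowed piece i of (p[i] + best[k−i]).
best[1] = 1
best[2] = max(1+1, 4+0) = 4
best[3] = max(1+4, 4+1, 6+0) = 6
best[4] = max(1+6, 4+4, 6+1, 8+0) = 8
best[5] = max(1+8, 4+6, 6+4, 8+1, 11+0) = 11
best[6] = max(1+11, 4+8, 6+6, 8+4, 11+1, 14+0) = 14
best[7] = max(1+14, 4+11, 6+8, …, 14+1, 17+0) = 17
best[8] = max(1+17, 4+14, 6+11, …, 17+1, 21+0) = 21
best[9] = max(1+21, 4+17, 6+14, …, 21+1, 24+0) = 24
Best is to sell the whole 9-yard piece uncut for $24.

24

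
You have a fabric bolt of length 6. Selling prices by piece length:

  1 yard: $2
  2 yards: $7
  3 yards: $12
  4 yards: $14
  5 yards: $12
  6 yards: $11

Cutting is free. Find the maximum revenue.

24

Consider every possible first cut. r[k] is the best of p[i]+r[k−i] over all sellable i≤k.
r[1] = 2
r[2] = 7
r[3] = 12
r[4] = 14  (first piece 1, then r[3]=12)
r[5] = 19  (first piece 2, then r[3]=12)
r[6] = 24  (first piece 3, then r[3]=12)
One optimal cutting: 3 + 3 → $12 + $12 = $24.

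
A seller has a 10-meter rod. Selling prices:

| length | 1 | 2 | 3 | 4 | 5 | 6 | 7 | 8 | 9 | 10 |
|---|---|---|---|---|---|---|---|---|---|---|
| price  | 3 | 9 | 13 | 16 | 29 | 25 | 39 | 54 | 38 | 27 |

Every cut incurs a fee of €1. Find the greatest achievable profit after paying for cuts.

62

Build r[k] bottom-up: r[k] = max over allowed piece i of (p[i] + r[k−i]) − 1 per cut.
r[1] = 3
r[2] = max(3+3-1, 9+0) = 9
r[3] = max(3+9-1, 9+3-1, 13+0) = 13
r[4] = max(3+13-1, 9+9-1, 13+3-1, 16+0) = 17
r[5] = max(3+17-1, 9+13-1, 13+9-1, 16+3-1, 29+0) = 29
r[6] = max(3+29-1, 9+17-1, 13+13-1, 16+9-1, 29+3-1, 25+0) = 31
r[7] = max(3+31-1, 9+29-1, 13+17-1, …, 25+3-1, 39+0) = 39
r[8] = max(3+39-1, 9+31-1, 13+29-1, …, 39+3-1, 54+0) = 54
r[9] = max(3+54-1, 9+39-1, 13+31-1, …, 54+3-1, 38+0) = 56
r[10] = max(3+56-1, 9+54-1, 13+39-1, …, 38+3-1, 27+0) = 62
One optimal plan: pieces 8 + 2 (1 cut) → €63 − €1 = €62.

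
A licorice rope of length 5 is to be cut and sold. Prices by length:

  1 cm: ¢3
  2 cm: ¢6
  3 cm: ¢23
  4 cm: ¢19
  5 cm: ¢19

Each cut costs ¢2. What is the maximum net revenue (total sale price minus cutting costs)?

Let r[k] be the best obtainable value from length k. For each k, try every first piece i and keep the best of price[i] + r[k−i] minus the 2 cut fee when i<k.
r[1] = 3
r[2] = max(3+3-2, 6+0) = 6
r[3] = max(3+6-2, 6+3-2, 23+0) = 23
r[4] = max(3+23-2, 6+6-2, 23+3-2, 19+0) = 24
r[5] = max(3+24-2, 6+23-2, 23+6-2, 19+3-2, 19+0) = 27
One optimal plan: pieces 3 + 2 (1 cut) → ¢29 − ¢2 = ¢27.

27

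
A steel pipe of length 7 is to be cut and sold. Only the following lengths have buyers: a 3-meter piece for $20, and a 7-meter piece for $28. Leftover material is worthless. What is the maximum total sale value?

40

Let r[k] be the best obtainable value from length k. For each k, try every first piece i and keep the best of price[i] + r[k−i].
r[1] = 0
r[2] = 0
r[3] = 20
r[4] = 20
r[5] = 20
r[6] = 40  (first piece 3, then r[3]=20)
r[7] = 40
One optimal cutting: pieces 3 + 3 with 1 meter of scrap → $40.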